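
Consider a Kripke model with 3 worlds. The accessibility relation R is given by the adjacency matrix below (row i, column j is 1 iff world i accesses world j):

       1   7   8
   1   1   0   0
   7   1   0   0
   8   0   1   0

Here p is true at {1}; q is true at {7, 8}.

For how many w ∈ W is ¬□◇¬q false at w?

1: □◇¬q is T. ✗
7: □◇¬q is T. ✗
8: □◇¬q is T. ✗
Satisfying worlds: ∅.
So ¬□◇¬q fails at the other 3 worlds.

3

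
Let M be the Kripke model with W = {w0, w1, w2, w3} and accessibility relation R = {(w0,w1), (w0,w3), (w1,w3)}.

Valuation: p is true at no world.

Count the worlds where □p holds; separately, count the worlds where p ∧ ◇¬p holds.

For □p:
w0: successors {w1, w3}; p there: w1:F, w3:F. ✗
w1: successors {w3}; p there: w3:F. ✗
w2: no successors, so □p holds vacuously. ✓
w3: no successors, so □p holds vacuously. ✓
— 2 worlds.
For p ∧ ◇¬p:
w0: p is F, ◇¬p is T. ✗
w1: p is F, ◇¬p is T. ✗
w2: p is F, ◇¬p is F. ✗
w3: p is F, ◇¬p is F. ✗
— 0 worlds.

2 and 0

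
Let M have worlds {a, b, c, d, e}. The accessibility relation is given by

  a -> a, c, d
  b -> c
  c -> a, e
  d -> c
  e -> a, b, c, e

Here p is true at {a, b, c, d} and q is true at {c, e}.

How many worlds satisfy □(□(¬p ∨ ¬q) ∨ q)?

2

a: successors {a, c, d}; □(¬p ∨ ¬q) ∨ q there: a:F, c:T, d:F. ✗
b: successors {c}; □(¬p ∨ ¬q) ∨ q there: c:T. ✓
c: successors {a, e}; □(¬p ∨ ¬q) ∨ q there: a:F, e:T. ✗
d: successors {c}; □(¬p ∨ ¬q) ∨ q there: c:T. ✓
e: successors {a, b, c, e}; □(¬p ∨ ¬q) ∨ q there: a:F, b:F, c:T, e:T. ✗
Satisfying worlds: {b, d}.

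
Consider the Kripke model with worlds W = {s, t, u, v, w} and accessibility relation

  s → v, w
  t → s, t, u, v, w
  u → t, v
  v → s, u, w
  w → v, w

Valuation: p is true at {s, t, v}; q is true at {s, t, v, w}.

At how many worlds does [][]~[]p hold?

s: successors {v, w}; []~[]p there: v:F, w:T. ✗
t: successors {s, t, u, v, w}; []~[]p there: s:T, t:F, u:T, v:F, w:T. ✗
u: successors {t, v}; []~[]p there: t:F, v:F. ✗
v: successors {s, u, w}; []~[]p there: s:T, u:T, w:T. ✓
w: successors {v, w}; []~[]p there: v:F, w:T. ✗
Satisfying worlds: {v}.

1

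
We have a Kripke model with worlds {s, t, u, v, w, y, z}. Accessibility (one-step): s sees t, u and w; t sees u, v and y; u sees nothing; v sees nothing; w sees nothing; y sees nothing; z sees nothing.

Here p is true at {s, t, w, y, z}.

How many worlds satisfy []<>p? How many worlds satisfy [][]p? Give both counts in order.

For []<>p:
s: successors {t, u, w}; <>p there: t:T, u:F, w:F. ✗
t: successors {u, v, y}; <>p there: u:F, v:F, y:F. ✗
u: no successors, so []<>p holds vacuously. ✓
v: no successors, so []<>p holds vacuously. ✓
w: no successors, so []<>p holds vacuously. ✓
y: no successors, so []<>p holds vacuously. ✓
z: no successors, so []<>p holds vacuously. ✓
— 5 worlds.
For [][]p:
s: successors {t, u, w}; []p there: t:F, u:T, w:T. ✗
t: successors {u, v, y}; []p there: u:T, v:T, y:T. ✓
u: no successors, so [][]p holds vacuously. ✓
v: no successors, so [][]p holds vacuously. ✓
w: no successors, so [][]p holds vacuously. ✓
y: no successors, so [][]p holds vacuously. ✓
z: no successors, so [][]p holds vacuously. ✓
— 6 worlds.

5 and 6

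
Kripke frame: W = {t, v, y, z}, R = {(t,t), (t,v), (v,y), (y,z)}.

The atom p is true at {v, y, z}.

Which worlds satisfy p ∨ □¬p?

{v, y, z}

t: p is F, □¬p is F. ✗
v: p is T, □¬p is F. ✓
y: p is T, □¬p is F. ✓
z: p is T, □¬p is T. ✓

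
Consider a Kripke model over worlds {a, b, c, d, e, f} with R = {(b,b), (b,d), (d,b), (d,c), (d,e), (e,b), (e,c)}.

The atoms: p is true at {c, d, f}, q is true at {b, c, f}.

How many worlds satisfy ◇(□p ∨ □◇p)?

3

a: no successors, so ◇(□p ∨ □◇p) fails. ✗
b: successors {b, d}; □p ∨ □◇p there: b:T, d:F. ✓
c: no successors, so ◇(□p ∨ □◇p) fails. ✗
d: successors {b, c, e}; □p ∨ □◇p there: b:T, c:T, e:F. ✓
e: successors {b, c}; □p ∨ □◇p there: b:T, c:T. ✓
f: no successors, so ◇(□p ∨ □◇p) fails. ✗
Satisfying worlds: {b, d, e}.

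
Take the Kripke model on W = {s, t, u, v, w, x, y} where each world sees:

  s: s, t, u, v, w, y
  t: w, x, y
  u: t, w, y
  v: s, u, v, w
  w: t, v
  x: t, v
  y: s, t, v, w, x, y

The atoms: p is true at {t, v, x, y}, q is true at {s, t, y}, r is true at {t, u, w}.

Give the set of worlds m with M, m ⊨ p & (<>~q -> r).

s: p is F, <>~q -> r is F. ✗
t: p is T, <>~q -> r is T. ✓
u: p is F, <>~q -> r is T. ✗
v: p is T, <>~q -> r is F. ✗
w: p is F, <>~q -> r is T. ✗
x: p is T, <>~q -> r is F. ✗
y: p is T, <>~q -> r is F. ✗

{t}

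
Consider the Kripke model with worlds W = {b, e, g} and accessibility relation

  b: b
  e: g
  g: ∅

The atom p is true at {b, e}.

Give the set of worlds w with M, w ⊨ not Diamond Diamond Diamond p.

b: Diamond Diamond Diamond p is T. ✗
e: Diamond Diamond Diamond p is F. ✓
g: Diamond Diamond Diamond p is F. ✓

{e, g}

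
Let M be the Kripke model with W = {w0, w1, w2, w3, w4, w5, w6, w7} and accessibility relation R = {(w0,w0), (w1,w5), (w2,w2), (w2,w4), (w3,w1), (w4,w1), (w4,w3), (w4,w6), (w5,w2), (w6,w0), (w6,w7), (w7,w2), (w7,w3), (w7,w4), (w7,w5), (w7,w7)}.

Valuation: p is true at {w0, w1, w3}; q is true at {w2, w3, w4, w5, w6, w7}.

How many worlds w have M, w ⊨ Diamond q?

w0: successors {w0}; q there: w0:F. ✗
w1: successors {w5}; q there: w5:T. ✓
w2: successors {w2, w4}; q there: w2:T, w4:T. ✓
w3: successors {w1}; q there: w1:F. ✗
w4: successors {w1, w3, w6}; q there: w1:F, w3:T, w6:T. ✓
w5: successors {w2}; q there: w2:T. ✓
w6: successors {w0, w7}; q there: w0:F, w7:T. ✓
w7: successors {w2, w3, w4, w5, w7}; q there: w2:T, w3:T, w4:T, w5:T, w7:T. ✓
Satisfying worlds: {w1, w2, w4, w5, w6, w7}.

6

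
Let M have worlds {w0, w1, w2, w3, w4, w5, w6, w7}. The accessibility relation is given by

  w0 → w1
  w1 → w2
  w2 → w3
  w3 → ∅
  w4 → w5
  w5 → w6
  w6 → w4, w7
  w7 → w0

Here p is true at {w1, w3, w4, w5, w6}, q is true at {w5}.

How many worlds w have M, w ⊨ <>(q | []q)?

w0: successors {w1}; q | []q there: w1:F. ✗
w1: successors {w2}; q | []q there: w2:F. ✗
w2: successors {w3}; q | []q there: w3:T. ✓
w3: no successors, so <>(q | []q) fails. ✗
w4: successors {w5}; q | []q there: w5:T. ✓
w5: successors {w6}; q | []q there: w6:F. ✗
w6: successors {w4, w7}; q | []q there: w4:T, w7:F. ✓
w7: successors {w0}; q | []q there: w0:F. ✗
Satisfying worlds: {w2, w4, w6}.

3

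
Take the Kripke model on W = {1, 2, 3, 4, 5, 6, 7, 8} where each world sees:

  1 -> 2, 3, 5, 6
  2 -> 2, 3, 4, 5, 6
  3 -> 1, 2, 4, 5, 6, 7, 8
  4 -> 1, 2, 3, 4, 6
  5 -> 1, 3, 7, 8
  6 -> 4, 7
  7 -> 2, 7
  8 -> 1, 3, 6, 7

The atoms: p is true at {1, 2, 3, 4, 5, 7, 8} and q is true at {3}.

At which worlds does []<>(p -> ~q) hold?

{1, 2, 3, 4, 5, 6, 7, 8}

1: successors {2, 3, 5, 6}; <>(p -> ~q) there: 2:T, 3:T, 5:T, 6:T. ✓
2: successors {2, 3, 4, 5, 6}; <>(p -> ~q) there: 2:T, 3:T, 4:T, 5:T, 6:T. ✓
3: successors {1, 2, 4, 5, 6, 7, 8}; <>(p -> ~q) there: 1:T, 2:T, 4:T, 5:T, 6:T, 7:T, 8:T. ✓
4: successors {1, 2, 3, 4, 6}; <>(p -> ~q) there: 1:T, 2:T, 3:T, 4:T, 6:T. ✓
5: successors {1, 3, 7, 8}; <>(p -> ~q) there: 1:T, 3:T, 7:T, 8:T. ✓
6: successors {4, 7}; <>(p -> ~q) there: 4:T, 7:T. ✓
7: successors {2, 7}; <>(p -> ~q) there: 2:T, 7:T. ✓
8: successors {1, 3, 6, 7}; <>(p -> ~q) there: 1:T, 3:T, 6:T, 7:T. ✓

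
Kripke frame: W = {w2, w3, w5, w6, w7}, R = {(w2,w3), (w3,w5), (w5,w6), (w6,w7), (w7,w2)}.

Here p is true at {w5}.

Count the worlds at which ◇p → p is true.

w2: ◇p is F, p is F. ✓
w3: ◇p is T, p is F. ✗
w5: ◇p is F, p is T. ✓
w6: ◇p is F, p is F. ✓
w7: ◇p is F, p is F. ✓
Satisfying worlds: {w2, w5, w6, w7}.

4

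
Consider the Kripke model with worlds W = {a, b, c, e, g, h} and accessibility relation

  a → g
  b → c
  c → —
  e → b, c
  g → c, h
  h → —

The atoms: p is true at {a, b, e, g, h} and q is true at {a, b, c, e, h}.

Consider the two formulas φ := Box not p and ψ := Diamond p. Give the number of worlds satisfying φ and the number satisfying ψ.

For Box not p:
a: successors {g}; not p there: g:F. ✗
b: successors {c}; not p there: c:T. ✓
c: no successors, so Box not p holds vacuously. ✓
e: successors {b, c}; not p there: b:F, c:T. ✗
g: successors {c, h}; not p there: c:T, h:F. ✗
h: no successors, so Box not p holds vacuously. ✓
— 3 worlds.
For Diamond p:
a: successors {g}; p there: g:T. ✓
b: successors {c}; p there: c:F. ✗
c: no successors, so Diamond p fails. ✗
e: successors {b, c}; p there: b:T, c:F. ✓
g: successors {c, h}; p there: c:F, h:T. ✓
h: no successors, so Diamond p fails. ✗
— 3 worlds.

3 and 3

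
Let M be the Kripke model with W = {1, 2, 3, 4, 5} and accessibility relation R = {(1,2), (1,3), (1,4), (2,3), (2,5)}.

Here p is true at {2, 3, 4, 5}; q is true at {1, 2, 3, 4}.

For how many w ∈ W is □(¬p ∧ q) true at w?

1: successors {2, 3, 4}; ¬p ∧ q there: 2:F, 3:F, 4:F. ✗
2: successors {3, 5}; ¬p ∧ q there: 3:F, 5:F. ✗
3: no successors, so □(¬p ∧ q) holds vacuously. ✓
4: no successors, so □(¬p ∧ q) holds vacuously. ✓
5: no successors, so □(¬p ∧ q) holds vacuously. ✓
Satisfying worlds: {3, 4, 5}.

3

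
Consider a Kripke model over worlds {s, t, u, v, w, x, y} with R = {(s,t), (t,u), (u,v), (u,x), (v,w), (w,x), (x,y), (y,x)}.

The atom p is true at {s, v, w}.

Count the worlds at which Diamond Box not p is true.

s: successors {t}; Box not p there: t:T. ✓
t: successors {u}; Box not p there: u:F. ✗
u: successors {v, x}; Box not p there: v:F, x:T. ✓
v: successors {w}; Box not p there: w:T. ✓
w: successors {x}; Box not p there: x:T. ✓
x: successors {y}; Box not p there: y:T. ✓
y: successors {x}; Box not p there: x:T. ✓
Satisfying worlds: {s, u, v, w, x, y}.

6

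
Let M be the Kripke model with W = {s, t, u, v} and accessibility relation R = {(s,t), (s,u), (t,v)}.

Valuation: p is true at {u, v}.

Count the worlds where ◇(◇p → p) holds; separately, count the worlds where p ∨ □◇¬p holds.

2 and 2

For ◇(◇p → p):
s: successors {t, u}; ◇p → p there: t:F, u:T. ✓
t: successors {v}; ◇p → p there: v:T. ✓
u: no successors, so ◇(◇p → p) fails. ✗
v: no successors, so ◇(◇p → p) fails. ✗
— 2 worlds.
For p ∨ □◇¬p:
s: p is F, □◇¬p is F. ✗
t: p is F, □◇¬p is F. ✗
u: p is T, □◇¬p is T. ✓
v: p is T, □◇¬p is T. ✓
— 2 worlds.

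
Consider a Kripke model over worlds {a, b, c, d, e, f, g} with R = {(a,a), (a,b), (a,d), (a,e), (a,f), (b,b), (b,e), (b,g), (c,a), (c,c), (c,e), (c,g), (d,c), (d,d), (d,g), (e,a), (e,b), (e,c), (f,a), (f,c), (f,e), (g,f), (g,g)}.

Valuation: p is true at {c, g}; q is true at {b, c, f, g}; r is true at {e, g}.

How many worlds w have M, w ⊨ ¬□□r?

a: □□r is F. ✓
b: □□r is F. ✓
c: □□r is F. ✓
d: □□r is F. ✓
e: □□r is F. ✓
f: □□r is F. ✓
g: □□r is F. ✓
Satisfying worlds: {a, b, c, d, e, f, g}.

7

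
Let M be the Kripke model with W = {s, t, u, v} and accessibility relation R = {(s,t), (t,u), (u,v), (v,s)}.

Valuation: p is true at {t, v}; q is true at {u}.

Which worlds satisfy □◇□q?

{v}

s: successors {t}; ◇□q there: t:F. ✗
t: successors {u}; ◇□q there: u:F. ✗
u: successors {v}; ◇□q there: v:F. ✗
v: successors {s}; ◇□q there: s:T. ✓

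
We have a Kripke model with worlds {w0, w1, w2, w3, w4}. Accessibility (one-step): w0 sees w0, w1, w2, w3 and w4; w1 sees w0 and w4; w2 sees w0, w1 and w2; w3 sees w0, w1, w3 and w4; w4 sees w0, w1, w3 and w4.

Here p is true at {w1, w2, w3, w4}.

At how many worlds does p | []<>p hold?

w0: p is F, []<>p is T. ✓
w1: p is T, []<>p is T. ✓
w2: p is T, []<>p is T. ✓
w3: p is T, []<>p is T. ✓
w4: p is T, []<>p is T. ✓
Satisfying worlds: {w0, w1, w2, w3, w4}.

5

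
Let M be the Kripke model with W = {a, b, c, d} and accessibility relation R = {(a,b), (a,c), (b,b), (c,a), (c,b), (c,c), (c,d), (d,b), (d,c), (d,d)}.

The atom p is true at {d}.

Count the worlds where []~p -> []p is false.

a: []~p is T, []p is F. ✗
b: []~p is T, []p is F. ✗
c: []~p is F, []p is F. ✓
d: []~p is F, []p is F. ✓
Satisfying worlds: {c, d}.
So []~p -> []p fails at the other 2 worlds.

2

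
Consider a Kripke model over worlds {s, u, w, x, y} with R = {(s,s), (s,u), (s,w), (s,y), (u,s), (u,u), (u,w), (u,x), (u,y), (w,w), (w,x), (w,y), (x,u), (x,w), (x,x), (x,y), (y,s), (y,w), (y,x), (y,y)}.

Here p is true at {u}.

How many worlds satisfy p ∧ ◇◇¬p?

s: p is F, ◇◇¬p is T. ✗
u: p is T, ◇◇¬p is T. ✓
w: p is F, ◇◇¬p is T. ✗
x: p is F, ◇◇¬p is T. ✗
y: p is F, ◇◇¬p is T. ✗
Satisfying worlds: {u}.

1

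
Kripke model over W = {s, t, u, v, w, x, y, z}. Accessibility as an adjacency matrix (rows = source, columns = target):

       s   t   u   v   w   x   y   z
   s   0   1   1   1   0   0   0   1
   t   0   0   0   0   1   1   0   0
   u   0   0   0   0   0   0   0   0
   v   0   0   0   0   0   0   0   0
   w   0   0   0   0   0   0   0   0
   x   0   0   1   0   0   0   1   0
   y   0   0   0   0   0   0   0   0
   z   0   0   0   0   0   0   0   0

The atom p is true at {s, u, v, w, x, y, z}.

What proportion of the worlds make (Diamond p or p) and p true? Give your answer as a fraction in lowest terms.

7/8

s: Diamond p or p is T, p is T. ✓
t: Diamond p or p is T, p is F. ✗
u: Diamond p or p is T, p is T. ✓
v: Diamond p or p is T, p is T. ✓
w: Diamond p or p is T, p is T. ✓
x: Diamond p or p is T, p is T. ✓
y: Diamond p or p is T, p is T. ✓
z: Diamond p or p is T, p is T. ✓
That's 7 of 8 worlds, so 7/8.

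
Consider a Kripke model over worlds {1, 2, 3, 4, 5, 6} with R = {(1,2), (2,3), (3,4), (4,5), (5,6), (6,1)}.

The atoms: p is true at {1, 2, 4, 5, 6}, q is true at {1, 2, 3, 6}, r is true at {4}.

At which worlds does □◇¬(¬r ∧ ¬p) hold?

{2, 3, 4, 5, 6}

1: successors {2}; ◇¬(¬r ∧ ¬p) there: 2:F. ✗
2: successors {3}; ◇¬(¬r ∧ ¬p) there: 3:T. ✓
3: successors {4}; ◇¬(¬r ∧ ¬p) there: 4:T. ✓
4: successors {5}; ◇¬(¬r ∧ ¬p) there: 5:T. ✓
5: successors {6}; ◇¬(¬r ∧ ¬p) there: 6:T. ✓
6: successors {1}; ◇¬(¬r ∧ ¬p) there: 1:T. ✓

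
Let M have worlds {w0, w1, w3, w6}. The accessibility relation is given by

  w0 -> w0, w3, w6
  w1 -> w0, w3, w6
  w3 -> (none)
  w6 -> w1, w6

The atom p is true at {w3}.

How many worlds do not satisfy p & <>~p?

w0: p is F, <>~p is T. ✗
w1: p is F, <>~p is T. ✗
w3: p is T, <>~p is F. ✗
w6: p is F, <>~p is T. ✗
Satisfying worlds: ∅.
So p & <>~p fails at the other 4 worlds.

4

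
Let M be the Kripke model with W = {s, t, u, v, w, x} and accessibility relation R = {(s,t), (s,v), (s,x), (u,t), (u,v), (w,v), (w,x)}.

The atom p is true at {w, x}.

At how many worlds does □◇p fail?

s: successors {t, v, x}; ◇p there: t:F, v:F, x:F. ✗
t: no successors, so □◇p holds vacuously. ✓
u: successors {t, v}; ◇p there: t:F, v:F. ✗
v: no successors, so □◇p holds vacuously. ✓
w: successors {v, x}; ◇p there: v:F, x:F. ✗
x: no successors, so □◇p holds vacuously. ✓
Satisfying worlds: {t, v, x}.
So □◇p fails at the other 3 worlds.

3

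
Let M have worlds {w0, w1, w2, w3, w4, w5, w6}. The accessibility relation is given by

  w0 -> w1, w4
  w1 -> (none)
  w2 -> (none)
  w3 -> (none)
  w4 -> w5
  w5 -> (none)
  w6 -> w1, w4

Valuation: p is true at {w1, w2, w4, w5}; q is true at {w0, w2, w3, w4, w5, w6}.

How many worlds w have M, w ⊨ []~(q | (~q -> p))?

4

w0: successors {w1, w4}; ~(q | (~q -> p)) there: w1:F, w4:F. ✗
w1: no successors, so []~(q | (~q -> p)) holds vacuously. ✓
w2: no successors, so []~(q | (~q -> p)) holds vacuously. ✓
w3: no successors, so []~(q | (~q -> p)) holds vacuously. ✓
w4: successors {w5}; ~(q | (~q -> p)) there: w5:F. ✗
w5: no successors, so []~(q | (~q -> p)) holds vacuously. ✓
w6: successors {w1, w4}; ~(q | (~q -> p)) there: w1:F, w4:F. ✗
Satisfying worlds: {w1, w2, w3, w5}.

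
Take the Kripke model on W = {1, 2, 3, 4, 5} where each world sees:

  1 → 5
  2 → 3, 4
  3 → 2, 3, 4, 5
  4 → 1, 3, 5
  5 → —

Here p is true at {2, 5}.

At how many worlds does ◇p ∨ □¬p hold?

5

1: ◇p is T, □¬p is F. ✓
2: ◇p is F, □¬p is T. ✓
3: ◇p is T, □¬p is F. ✓
4: ◇p is T, □¬p is F. ✓
5: ◇p is F, □¬p is T. ✓
Satisfying worlds: {1, 2, 3, 4, 5}.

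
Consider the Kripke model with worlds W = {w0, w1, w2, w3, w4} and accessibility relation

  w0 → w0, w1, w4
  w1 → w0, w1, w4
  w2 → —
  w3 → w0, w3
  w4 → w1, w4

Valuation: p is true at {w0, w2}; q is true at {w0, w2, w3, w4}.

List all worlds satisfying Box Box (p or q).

w0: successors {w0, w1, w4}; Box (p or q) there: w0:F, w1:F, w4:F. ✗
w1: successors {w0, w1, w4}; Box (p or q) there: w0:F, w1:F, w4:F. ✗
w2: no successors, so Box Box (p or q) holds vacuously. ✓
w3: successors {w0, w3}; Box (p or q) there: w0:F, w3:T. ✗
w4: successors {w1, w4}; Box (p or q) there: w1:F, w4:F. ✗

{w2}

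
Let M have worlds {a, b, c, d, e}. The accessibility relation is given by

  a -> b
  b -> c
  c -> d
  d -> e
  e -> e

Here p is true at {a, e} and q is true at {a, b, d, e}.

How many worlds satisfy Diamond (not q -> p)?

4

a: successors {b}; not q -> p there: b:T. ✓
b: successors {c}; not q -> p there: c:F. ✗
c: successors {d}; not q -> p there: d:T. ✓
d: successors {e}; not q -> p there: e:T. ✓
e: successors {e}; not q -> p there: e:T. ✓
Satisfying worlds: {a, c, d, e}.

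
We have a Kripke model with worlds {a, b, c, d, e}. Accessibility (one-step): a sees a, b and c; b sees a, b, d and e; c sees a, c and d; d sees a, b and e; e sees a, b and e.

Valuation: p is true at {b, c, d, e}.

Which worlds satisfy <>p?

{a, b, c, d, e}

a: successors {a, b, c}; p there: a:F, b:T, c:T. ✓
b: successors {a, b, d, e}; p there: a:F, b:T, d:T, e:T. ✓
c: successors {a, c, d}; p there: a:F, c:T, d:T. ✓
d: successors {a, b, e}; p there: a:F, b:T, e:T. ✓
e: successors {a, b, e}; p there: a:F, b:T, e:T. ✓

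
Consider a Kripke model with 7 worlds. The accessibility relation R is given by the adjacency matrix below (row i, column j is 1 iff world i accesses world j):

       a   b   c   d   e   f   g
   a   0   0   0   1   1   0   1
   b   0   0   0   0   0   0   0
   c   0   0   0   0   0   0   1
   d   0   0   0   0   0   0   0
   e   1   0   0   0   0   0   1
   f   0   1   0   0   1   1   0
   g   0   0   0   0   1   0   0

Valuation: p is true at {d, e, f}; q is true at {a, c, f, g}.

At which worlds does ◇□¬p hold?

{a, f, g}

a: successors {d, e, g}; □¬p there: d:T, e:T, g:F. ✓
b: no successors, so ◇□¬p fails. ✗
c: successors {g}; □¬p there: g:F. ✗
d: no successors, so ◇□¬p fails. ✗
e: successors {a, g}; □¬p there: a:F, g:F. ✗
f: successors {b, e, f}; □¬p there: b:T, e:T, f:F. ✓
g: successors {e}; □¬p there: e:T. ✓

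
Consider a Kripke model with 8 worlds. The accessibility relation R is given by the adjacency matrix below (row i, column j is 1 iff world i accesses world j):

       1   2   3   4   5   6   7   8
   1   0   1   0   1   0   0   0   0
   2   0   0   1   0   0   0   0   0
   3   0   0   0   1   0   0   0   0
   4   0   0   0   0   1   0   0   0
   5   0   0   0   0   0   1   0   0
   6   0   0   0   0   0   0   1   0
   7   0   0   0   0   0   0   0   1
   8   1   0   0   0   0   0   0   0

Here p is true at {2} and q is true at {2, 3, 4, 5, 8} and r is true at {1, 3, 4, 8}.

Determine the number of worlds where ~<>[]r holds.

1: <>[]r is T. ✗
2: <>[]r is T. ✗
3: <>[]r is F. ✓
4: <>[]r is F. ✓
5: <>[]r is F. ✓
6: <>[]r is T. ✗
7: <>[]r is T. ✗
8: <>[]r is F. ✓
Satisfying worlds: {3, 4, 5, 8}.

4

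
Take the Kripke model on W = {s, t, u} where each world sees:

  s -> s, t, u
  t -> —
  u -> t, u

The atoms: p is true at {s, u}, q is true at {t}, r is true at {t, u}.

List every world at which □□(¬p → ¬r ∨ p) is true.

s: successors {s, t, u}; □(¬p → ¬r ∨ p) there: s:F, t:T, u:F. ✗
t: no successors, so □□(¬p → ¬r ∨ p) holds vacuously. ✓
u: successors {t, u}; □(¬p → ¬r ∨ p) there: t:T, u:F. ✗

{t}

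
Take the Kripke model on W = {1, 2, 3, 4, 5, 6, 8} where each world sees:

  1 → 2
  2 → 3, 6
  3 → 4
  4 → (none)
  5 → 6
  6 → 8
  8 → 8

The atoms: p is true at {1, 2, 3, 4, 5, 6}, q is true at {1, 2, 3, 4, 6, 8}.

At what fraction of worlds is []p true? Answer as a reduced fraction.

5/7

1: successors {2}; p there: 2:T. ✓
2: successors {3, 6}; p there: 3:T, 6:T. ✓
3: successors {4}; p there: 4:T. ✓
4: no successors, so []p holds vacuously. ✓
5: successors {6}; p there: 6:T. ✓
6: successors {8}; p there: 8:F. ✗
8: successors {8}; p there: 8:F. ✗
That's 5 of 7 worlds, so 5/7.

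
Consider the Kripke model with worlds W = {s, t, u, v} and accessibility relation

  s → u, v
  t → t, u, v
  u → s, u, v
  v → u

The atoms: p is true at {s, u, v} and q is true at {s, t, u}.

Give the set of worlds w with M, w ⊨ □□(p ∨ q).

s: successors {u, v}; □(p ∨ q) there: u:T, v:T. ✓
t: successors {t, u, v}; □(p ∨ q) there: t:T, u:T, v:T. ✓
u: successors {s, u, v}; □(p ∨ q) there: s:T, u:T, v:T. ✓
v: successors {u}; □(p ∨ q) there: u:T. ✓

{s, t, u, v}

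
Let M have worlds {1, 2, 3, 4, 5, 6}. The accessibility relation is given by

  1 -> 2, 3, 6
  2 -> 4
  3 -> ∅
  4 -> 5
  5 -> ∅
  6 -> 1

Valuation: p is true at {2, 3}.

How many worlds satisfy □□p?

1: successors {2, 3, 6}; □p there: 2:F, 3:T, 6:F. ✗
2: successors {4}; □p there: 4:F. ✗
3: no successors, so □□p holds vacuously. ✓
4: successors {5}; □p there: 5:T. ✓
5: no successors, so □□p holds vacuously. ✓
6: successors {1}; □p there: 1:F. ✗
Satisfying worlds: {3, 4, 5}.

3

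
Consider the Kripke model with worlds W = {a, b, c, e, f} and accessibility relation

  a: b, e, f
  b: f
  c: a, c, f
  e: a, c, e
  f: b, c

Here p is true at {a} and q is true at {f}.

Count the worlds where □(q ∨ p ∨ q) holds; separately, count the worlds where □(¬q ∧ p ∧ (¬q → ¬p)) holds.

For □(q ∨ p ∨ q):
a: successors {b, e, f}; q ∨ p ∨ q there: b:F, e:F, f:T. ✗
b: successors {f}; q ∨ p ∨ q there: f:T. ✓
c: successors {a, c, f}; q ∨ p ∨ q there: a:T, c:F, f:T. ✗
e: successors {a, c, e}; q ∨ p ∨ q there: a:T, c:F, e:F. ✗
f: successors {b, c}; q ∨ p ∨ q there: b:F, c:F. ✗
— 1 world.
For □(¬q ∧ p ∧ (¬q → ¬p)):
a: successors {b, e, f}; ¬q ∧ p ∧ (¬q → ¬p) there: b:F, e:F, f:F. ✗
b: successors {f}; ¬q ∧ p ∧ (¬q → ¬p) there: f:F. ✗
c: successors {a, c, f}; ¬q ∧ p ∧ (¬q → ¬p) there: a:F, c:F, f:F. ✗
e: successors {a, c, e}; ¬q ∧ p ∧ (¬q → ¬p) there: a:F, c:F, e:F. ✗
f: successors {b, c}; ¬q ∧ p ∧ (¬q → ¬p) there: b:F, c:F. ✗
— 0 worlds.

1 and 0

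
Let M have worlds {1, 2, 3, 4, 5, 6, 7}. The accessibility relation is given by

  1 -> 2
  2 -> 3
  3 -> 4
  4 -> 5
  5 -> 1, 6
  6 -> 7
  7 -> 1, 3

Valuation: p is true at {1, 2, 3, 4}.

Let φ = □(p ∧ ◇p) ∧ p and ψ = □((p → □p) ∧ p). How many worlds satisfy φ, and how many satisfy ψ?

2 and 3

For □(p ∧ ◇p) ∧ p:
1: □(p ∧ ◇p) is T, p is T. ✓
2: □(p ∧ ◇p) is T, p is T. ✓
3: □(p ∧ ◇p) is F, p is T. ✗
4: □(p ∧ ◇p) is F, p is T. ✗
5: □(p ∧ ◇p) is F, p is F. ✗
6: □(p ∧ ◇p) is F, p is F. ✗
7: □(p ∧ ◇p) is T, p is F. ✗
— 2 worlds.
For □((p → □p) ∧ p):
1: successors {2}; (p → □p) ∧ p there: 2:T. ✓
2: successors {3}; (p → □p) ∧ p there: 3:T. ✓
3: successors {4}; (p → □p) ∧ p there: 4:F. ✗
4: successors {5}; (p → □p) ∧ p there: 5:F. ✗
5: successors {1, 6}; (p → □p) ∧ p there: 1:T, 6:F. ✗
6: successors {7}; (p → □p) ∧ p there: 7:F. ✗
7: successors {1, 3}; (p → □p) ∧ p there: 1:T, 3:T. ✓
— 3 worlds.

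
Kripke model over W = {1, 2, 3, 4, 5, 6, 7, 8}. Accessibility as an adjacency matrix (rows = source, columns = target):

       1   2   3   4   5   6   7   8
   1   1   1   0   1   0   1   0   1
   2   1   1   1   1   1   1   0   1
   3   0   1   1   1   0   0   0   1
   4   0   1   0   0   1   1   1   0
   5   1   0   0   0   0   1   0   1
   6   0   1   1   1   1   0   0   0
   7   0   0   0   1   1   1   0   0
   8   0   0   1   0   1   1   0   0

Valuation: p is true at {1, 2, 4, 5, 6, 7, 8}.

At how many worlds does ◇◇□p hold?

1: successors {1, 2, 4, 6, 8}; ◇□p there: 1:T, 2:T, 4:T, 6:T, 8:T. ✓
2: successors {1, 2, 3, 4, 5, 6, 8}; ◇□p there: 1:T, 2:T, 3:T, 4:T, 5:T, 6:T, 8:T. ✓
3: successors {2, 3, 4, 8}; ◇□p there: 2:T, 3:T, 4:T, 8:T. ✓
4: successors {2, 5, 6, 7}; ◇□p there: 2:T, 5:T, 6:T, 7:T. ✓
5: successors {1, 6, 8}; ◇□p there: 1:T, 6:T, 8:T. ✓
6: successors {2, 3, 4, 5}; ◇□p there: 2:T, 3:T, 4:T, 5:T. ✓
7: successors {4, 5, 6}; ◇□p there: 4:T, 5:T, 6:T. ✓
8: successors {3, 5, 6}; ◇□p there: 3:T, 5:T, 6:T. ✓
Satisfying worlds: {1, 2, 3, 4, 5, 6, 7, 8}.

8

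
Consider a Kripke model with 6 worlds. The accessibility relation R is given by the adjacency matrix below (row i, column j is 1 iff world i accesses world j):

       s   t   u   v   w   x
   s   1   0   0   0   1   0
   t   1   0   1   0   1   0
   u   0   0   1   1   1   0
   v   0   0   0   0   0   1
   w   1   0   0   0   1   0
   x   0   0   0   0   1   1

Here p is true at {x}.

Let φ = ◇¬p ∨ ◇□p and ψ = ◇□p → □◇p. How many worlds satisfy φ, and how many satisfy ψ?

For ◇¬p ∨ ◇□p:
s: ◇¬p is T, ◇□p is F. ✓
t: ◇¬p is T, ◇□p is F. ✓
u: ◇¬p is T, ◇□p is T. ✓
v: ◇¬p is F, ◇□p is F. ✗
w: ◇¬p is T, ◇□p is F. ✓
x: ◇¬p is T, ◇□p is F. ✓
— 5 worlds.
For ◇□p → □◇p:
s: ◇□p is F, □◇p is F. ✓
t: ◇□p is F, □◇p is F. ✓
u: ◇□p is T, □◇p is F. ✗
v: ◇□p is F, □◇p is T. ✓
w: ◇□p is F, □◇p is F. ✓
x: ◇□p is F, □◇p is F. ✓
— 5 worlds.

5 and 5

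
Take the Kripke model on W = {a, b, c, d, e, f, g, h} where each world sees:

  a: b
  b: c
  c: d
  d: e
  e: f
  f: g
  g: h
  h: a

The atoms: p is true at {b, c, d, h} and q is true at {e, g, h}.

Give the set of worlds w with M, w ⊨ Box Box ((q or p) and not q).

{a, b, h}

a: successors {b}; Box ((q or p) and not q) there: b:T. ✓
b: successors {c}; Box ((q or p) and not q) there: c:T. ✓
c: successors {d}; Box ((q or p) and not q) there: d:F. ✗
d: successors {e}; Box ((q or p) and not q) there: e:F. ✗
e: successors {f}; Box ((q or p) and not q) there: f:F. ✗
f: successors {g}; Box ((q or p) and not q) there: g:F. ✗
g: successors {h}; Box ((q or p) and not q) there: h:F. ✗
h: successors {a}; Box ((q or p) and not q) there: a:T. ✓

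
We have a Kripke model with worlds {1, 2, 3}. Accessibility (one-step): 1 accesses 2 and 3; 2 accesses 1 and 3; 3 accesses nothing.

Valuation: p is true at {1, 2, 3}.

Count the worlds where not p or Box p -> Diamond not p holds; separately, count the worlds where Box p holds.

0 and 3

For not p or Box p -> Diamond not p:
1: not p or Box p is T, Diamond not p is F. ✗
2: not p or Box p is T, Diamond not p is F. ✗
3: not p or Box p is T, Diamond not p is F. ✗
— 0 worlds.
For Box p:
1: successors {2, 3}; p there: 2:T, 3:T. ✓
2: successors {1, 3}; p there: 1:T, 3:T. ✓
3: no successors, so Box p holds vacuously. ✓
— 3 worlds.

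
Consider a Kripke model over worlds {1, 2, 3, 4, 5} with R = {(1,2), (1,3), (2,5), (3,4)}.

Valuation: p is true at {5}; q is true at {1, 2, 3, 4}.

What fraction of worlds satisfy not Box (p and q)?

1: Box (p and q) is F. ✓
2: Box (p and q) is F. ✓
3: Box (p and q) is F. ✓
4: Box (p and q) is T. ✗
5: Box (p and q) is T. ✗
That's 3 of 5 worlds, so 3/5.

3/5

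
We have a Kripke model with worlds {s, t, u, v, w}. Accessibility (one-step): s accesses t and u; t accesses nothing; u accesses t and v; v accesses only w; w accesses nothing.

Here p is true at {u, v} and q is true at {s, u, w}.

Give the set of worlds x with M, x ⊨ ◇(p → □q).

{s, u, v}

s: successors {t, u}; p → □q there: t:T, u:F. ✓
t: no successors, so ◇(p → □q) fails. ✗
u: successors {t, v}; p → □q there: t:T, v:T. ✓
v: successors {w}; p → □q there: w:T. ✓
w: no successors, so ◇(p → □q) fails. ✗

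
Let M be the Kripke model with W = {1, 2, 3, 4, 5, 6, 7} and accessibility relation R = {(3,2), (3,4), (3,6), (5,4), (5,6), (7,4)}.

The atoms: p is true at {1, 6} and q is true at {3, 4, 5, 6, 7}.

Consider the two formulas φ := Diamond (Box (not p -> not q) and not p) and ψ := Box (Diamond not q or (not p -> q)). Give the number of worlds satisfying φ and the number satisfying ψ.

For Diamond (Box (not p -> not q) and not p):
1: no successors, so Diamond (Box (not p -> not q) and not p) fails. ✗
2: no successors, so Diamond (Box (not p -> not q) and not p) fails. ✗
3: successors {2, 4, 6}; Box (not p -> not q) and not p there: 2:T, 4:T, 6:F. ✓
4: no successors, so Diamond (Box (not p -> not q) and not p) fails. ✗
5: successors {4, 6}; Box (not p -> not q) and not p there: 4:T, 6:F. ✓
6: no successors, so Diamond (Box (not p -> not q) and not p) fails. ✗
7: successors {4}; Box (not p -> not q) and not p there: 4:T. ✓
— 3 worlds.
For Box (Diamond not q or (not p -> q)):
1: no successors, so Box (Diamond not q or (not p -> q)) holds vacuously. ✓
2: no successors, so Box (Diamond not q or (not p -> q)) holds vacuously. ✓
3: successors {2, 4, 6}; Diamond not q or (not p -> q) there: 2:F, 4:T, 6:T. ✗
4: no successors, so Box (Diamond not q or (not p -> q)) holds vacuously. ✓
5: successors {4, 6}; Diamond not q or (not p -> q) there: 4:T, 6:T. ✓
6: no successors, so Box (Diamond not q or (not p -> q)) holds vacuously. ✓
7: successors {4}; Diamond not q or (not p -> q) there: 4:T. ✓
— 6 worlds.

3 and 6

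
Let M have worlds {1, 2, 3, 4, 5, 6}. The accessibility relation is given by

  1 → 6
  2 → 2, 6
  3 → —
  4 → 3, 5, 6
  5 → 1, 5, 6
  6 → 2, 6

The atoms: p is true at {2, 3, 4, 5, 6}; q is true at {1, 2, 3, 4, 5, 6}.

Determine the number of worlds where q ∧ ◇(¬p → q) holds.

5

1: q is T, ◇(¬p → q) is T. ✓
2: q is T, ◇(¬p → q) is T. ✓
3: q is T, ◇(¬p → q) is F. ✗
4: q is T, ◇(¬p → q) is T. ✓
5: q is T, ◇(¬p → q) is T. ✓
6: q is T, ◇(¬p → q) is T. ✓
Satisfying worlds: {1, 2, 4, 5, 6}.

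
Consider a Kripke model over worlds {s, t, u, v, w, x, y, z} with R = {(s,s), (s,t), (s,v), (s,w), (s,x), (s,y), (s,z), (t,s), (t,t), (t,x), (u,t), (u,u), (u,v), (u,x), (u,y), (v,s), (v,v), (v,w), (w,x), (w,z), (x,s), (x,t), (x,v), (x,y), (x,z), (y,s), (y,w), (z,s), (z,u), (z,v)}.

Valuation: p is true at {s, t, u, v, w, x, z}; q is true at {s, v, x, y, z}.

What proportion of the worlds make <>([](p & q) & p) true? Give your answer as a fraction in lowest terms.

s: successors {s, t, v, w, x, y, z}; [](p & q) & p there: s:F, t:F, v:F, w:T, x:F, y:F, z:F. ✓
t: successors {s, t, x}; [](p & q) & p there: s:F, t:F, x:F. ✗
u: successors {t, u, v, x, y}; [](p & q) & p there: t:F, u:F, v:F, x:F, y:F. ✗
v: successors {s, v, w}; [](p & q) & p there: s:F, v:F, w:T. ✓
w: successors {x, z}; [](p & q) & p there: x:F, z:F. ✗
x: successors {s, t, v, y, z}; [](p & q) & p there: s:F, t:F, v:F, y:F, z:F. ✗
y: successors {s, w}; [](p & q) & p there: s:F, w:T. ✓
z: successors {s, u, v}; [](p & q) & p there: s:F, u:F, v:F. ✗
That's 3 of 8 worlds, so 3/8.

3/8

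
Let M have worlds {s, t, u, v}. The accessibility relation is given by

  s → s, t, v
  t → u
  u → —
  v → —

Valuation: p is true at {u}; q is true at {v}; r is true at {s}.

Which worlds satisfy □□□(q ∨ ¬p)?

s: successors {s, t, v}; □□(q ∨ ¬p) there: s:F, t:T, v:T. ✗
t: successors {u}; □□(q ∨ ¬p) there: u:T. ✓
u: no successors, so □□□(q ∨ ¬p) holds vacuously. ✓
v: no successors, so □□□(q ∨ ¬p) holds vacuously. ✓

{t, u, v}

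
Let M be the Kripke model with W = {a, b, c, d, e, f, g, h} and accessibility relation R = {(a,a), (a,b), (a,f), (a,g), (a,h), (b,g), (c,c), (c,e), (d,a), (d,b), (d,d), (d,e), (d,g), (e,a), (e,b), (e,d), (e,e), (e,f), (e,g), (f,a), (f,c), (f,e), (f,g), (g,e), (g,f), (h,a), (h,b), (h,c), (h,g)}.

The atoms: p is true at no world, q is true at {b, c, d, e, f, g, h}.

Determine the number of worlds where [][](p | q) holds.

1

a: successors {a, b, f, g, h}; [](p | q) there: a:F, b:T, f:F, g:T, h:F. ✗
b: successors {g}; [](p | q) there: g:T. ✓
c: successors {c, e}; [](p | q) there: c:T, e:F. ✗
d: successors {a, b, d, e, g}; [](p | q) there: a:F, b:T, d:F, e:F, g:T. ✗
e: successors {a, b, d, e, f, g}; [](p | q) there: a:F, b:T, d:F, e:F, f:F, g:T. ✗
f: successors {a, c, e, g}; [](p | q) there: a:F, c:T, e:F, g:T. ✗
g: successors {e, f}; [](p | q) there: e:F, f:F. ✗
h: successors {a, b, c, g}; [](p | q) there: a:F, b:T, c:T, g:T. ✗
Satisfying worlds: {b}.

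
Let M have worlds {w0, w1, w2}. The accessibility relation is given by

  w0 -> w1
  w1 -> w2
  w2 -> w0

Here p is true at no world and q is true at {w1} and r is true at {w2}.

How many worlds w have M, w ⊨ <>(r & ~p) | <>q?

2

w0: <>(r & ~p) is F, <>q is T. ✓
w1: <>(r & ~p) is T, <>q is F. ✓
w2: <>(r & ~p) is F, <>q is F. ✗
Satisfying worlds: {w0, w1}.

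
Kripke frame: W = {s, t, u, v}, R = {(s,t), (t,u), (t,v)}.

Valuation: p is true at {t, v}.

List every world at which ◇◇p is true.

{s}

s: successors {t}; ◇p there: t:T. ✓
t: successors {u, v}; ◇p there: u:F, v:F. ✗
u: no successors, so ◇◇p fails. ✗
v: no successors, so ◇◇p fails. ✗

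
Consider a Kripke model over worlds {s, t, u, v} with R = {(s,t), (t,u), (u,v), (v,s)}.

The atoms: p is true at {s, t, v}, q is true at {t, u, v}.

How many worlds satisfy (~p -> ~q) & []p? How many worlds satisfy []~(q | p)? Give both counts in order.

2 and 0

For (~p -> ~q) & []p:
s: ~p -> ~q is T, []p is T. ✓
t: ~p -> ~q is T, []p is F. ✗
u: ~p -> ~q is F, []p is T. ✗
v: ~p -> ~q is T, []p is T. ✓
— 2 worlds.
For []~(q | p):
s: successors {t}; ~(q | p) there: t:F. ✗
t: successors {u}; ~(q | p) there: u:F. ✗
u: successors {v}; ~(q | p) there: v:F. ✗
v: successors {s}; ~(q | p) there: s:F. ✗
— 0 worlds.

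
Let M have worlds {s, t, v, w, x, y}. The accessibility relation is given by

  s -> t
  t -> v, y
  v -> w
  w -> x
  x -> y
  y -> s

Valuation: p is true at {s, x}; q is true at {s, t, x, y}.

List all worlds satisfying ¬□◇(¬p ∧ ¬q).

s: □◇(¬p ∧ ¬q) is T. ✗
t: □◇(¬p ∧ ¬q) is F. ✓
v: □◇(¬p ∧ ¬q) is F. ✓
w: □◇(¬p ∧ ¬q) is F. ✓
x: □◇(¬p ∧ ¬q) is F. ✓
y: □◇(¬p ∧ ¬q) is F. ✓

{t, v, w, x, y}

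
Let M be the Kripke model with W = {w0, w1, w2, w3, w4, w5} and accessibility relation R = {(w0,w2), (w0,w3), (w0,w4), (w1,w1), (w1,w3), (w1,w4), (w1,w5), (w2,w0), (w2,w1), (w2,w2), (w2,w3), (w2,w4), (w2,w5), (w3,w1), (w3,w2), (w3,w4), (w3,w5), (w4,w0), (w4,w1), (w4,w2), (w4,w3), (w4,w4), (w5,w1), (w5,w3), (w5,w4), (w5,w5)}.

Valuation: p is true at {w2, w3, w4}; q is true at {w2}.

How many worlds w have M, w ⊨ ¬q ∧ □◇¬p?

w0: ¬q is T, □◇¬p is T. ✓
w1: ¬q is T, □◇¬p is T. ✓
w2: ¬q is F, □◇¬p is F. ✗
w3: ¬q is T, □◇¬p is T. ✓
w4: ¬q is T, □◇¬p is F. ✗
w5: ¬q is T, □◇¬p is T. ✓
Satisfying worlds: {w0, w1, w3, w5}.

4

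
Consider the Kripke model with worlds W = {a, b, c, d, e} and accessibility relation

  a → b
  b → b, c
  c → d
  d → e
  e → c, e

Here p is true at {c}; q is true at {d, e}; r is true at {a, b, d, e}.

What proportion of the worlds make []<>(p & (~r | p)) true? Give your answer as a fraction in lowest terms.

2/5

a: successors {b}; <>(p & (~r | p)) there: b:T. ✓
b: successors {b, c}; <>(p & (~r | p)) there: b:T, c:F. ✗
c: successors {d}; <>(p & (~r | p)) there: d:F. ✗
d: successors {e}; <>(p & (~r | p)) there: e:T. ✓
e: successors {c, e}; <>(p & (~r | p)) there: c:F, e:T. ✗
That's 2 of 5 worlds, so 2/5.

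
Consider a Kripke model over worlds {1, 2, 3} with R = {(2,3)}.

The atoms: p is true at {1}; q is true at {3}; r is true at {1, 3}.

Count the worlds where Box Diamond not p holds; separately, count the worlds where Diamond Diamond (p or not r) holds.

For Box Diamond not p:
1: no successors, so Box Diamond not p holds vacuously. ✓
2: successors {3}; Diamond not p there: 3:F. ✗
3: no successors, so Box Diamond not p holds vacuously. ✓
— 2 worlds.
For Diamond Diamond (p or not r):
1: no successors, so Diamond Diamond (p or not r) fails. ✗
2: successors {3}; Diamond (p or not r) there: 3:F. ✗
3: no successors, so Diamond Diamond (p or not r) fails. ✗
— 0 worlds.

2 and 0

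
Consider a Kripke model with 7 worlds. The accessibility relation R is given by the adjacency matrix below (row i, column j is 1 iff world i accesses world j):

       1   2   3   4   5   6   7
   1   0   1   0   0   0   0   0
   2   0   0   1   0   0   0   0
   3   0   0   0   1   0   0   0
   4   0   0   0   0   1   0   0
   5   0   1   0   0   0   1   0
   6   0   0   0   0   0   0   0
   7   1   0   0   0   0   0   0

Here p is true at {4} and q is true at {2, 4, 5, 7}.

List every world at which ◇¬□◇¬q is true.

1: successors {2}; ¬□◇¬q there: 2:T. ✓
2: successors {3}; ¬□◇¬q there: 3:T. ✓
3: successors {4}; ¬□◇¬q there: 4:F. ✗
4: successors {5}; ¬□◇¬q there: 5:T. ✓
5: successors {2, 6}; ¬□◇¬q there: 2:T, 6:F. ✓
6: no successors, so ◇¬□◇¬q fails. ✗
7: successors {1}; ¬□◇¬q there: 1:F. ✗

{1, 2, 4, 5}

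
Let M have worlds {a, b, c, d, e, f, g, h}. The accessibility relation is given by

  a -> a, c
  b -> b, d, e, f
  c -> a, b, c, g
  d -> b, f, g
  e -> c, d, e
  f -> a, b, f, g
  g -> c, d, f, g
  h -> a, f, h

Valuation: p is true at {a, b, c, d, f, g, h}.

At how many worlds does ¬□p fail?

a: □p is T. ✗
b: □p is F. ✓
c: □p is T. ✗
d: □p is T. ✗
e: □p is F. ✓
f: □p is T. ✗
g: □p is T. ✗
h: □p is T. ✗
Satisfying worlds: {b, e}.
So ¬□p fails at the other 6 worlds.

6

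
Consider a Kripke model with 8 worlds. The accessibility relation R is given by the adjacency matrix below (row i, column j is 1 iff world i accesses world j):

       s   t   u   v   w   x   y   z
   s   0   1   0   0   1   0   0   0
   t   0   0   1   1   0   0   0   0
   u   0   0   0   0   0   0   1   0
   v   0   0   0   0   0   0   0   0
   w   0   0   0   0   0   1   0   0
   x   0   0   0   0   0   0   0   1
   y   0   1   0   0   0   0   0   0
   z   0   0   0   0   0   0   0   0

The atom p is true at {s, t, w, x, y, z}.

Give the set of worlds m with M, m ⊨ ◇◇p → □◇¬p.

s: ◇◇p is T, □◇¬p is F. ✗
t: ◇◇p is T, □◇¬p is F. ✗
u: ◇◇p is T, □◇¬p is F. ✗
v: ◇◇p is F, □◇¬p is T. ✓
w: ◇◇p is T, □◇¬p is F. ✗
x: ◇◇p is F, □◇¬p is F. ✓
y: ◇◇p is F, □◇¬p is T. ✓
z: ◇◇p is F, □◇¬p is T. ✓

{v, x, y, z}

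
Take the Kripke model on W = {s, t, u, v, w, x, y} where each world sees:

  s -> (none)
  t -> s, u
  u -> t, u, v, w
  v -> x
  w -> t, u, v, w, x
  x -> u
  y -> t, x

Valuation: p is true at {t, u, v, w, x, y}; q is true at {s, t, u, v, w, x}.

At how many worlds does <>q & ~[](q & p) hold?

1

s: <>q is F, ~[](q & p) is F. ✗
t: <>q is T, ~[](q & p) is T. ✓
u: <>q is T, ~[](q & p) is F. ✗
v: <>q is T, ~[](q & p) is F. ✗
w: <>q is T, ~[](q & p) is F. ✗
x: <>q is T, ~[](q & p) is F. ✗
y: <>q is T, ~[](q & p) is F. ✗
Satisfying worlds: {t}.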